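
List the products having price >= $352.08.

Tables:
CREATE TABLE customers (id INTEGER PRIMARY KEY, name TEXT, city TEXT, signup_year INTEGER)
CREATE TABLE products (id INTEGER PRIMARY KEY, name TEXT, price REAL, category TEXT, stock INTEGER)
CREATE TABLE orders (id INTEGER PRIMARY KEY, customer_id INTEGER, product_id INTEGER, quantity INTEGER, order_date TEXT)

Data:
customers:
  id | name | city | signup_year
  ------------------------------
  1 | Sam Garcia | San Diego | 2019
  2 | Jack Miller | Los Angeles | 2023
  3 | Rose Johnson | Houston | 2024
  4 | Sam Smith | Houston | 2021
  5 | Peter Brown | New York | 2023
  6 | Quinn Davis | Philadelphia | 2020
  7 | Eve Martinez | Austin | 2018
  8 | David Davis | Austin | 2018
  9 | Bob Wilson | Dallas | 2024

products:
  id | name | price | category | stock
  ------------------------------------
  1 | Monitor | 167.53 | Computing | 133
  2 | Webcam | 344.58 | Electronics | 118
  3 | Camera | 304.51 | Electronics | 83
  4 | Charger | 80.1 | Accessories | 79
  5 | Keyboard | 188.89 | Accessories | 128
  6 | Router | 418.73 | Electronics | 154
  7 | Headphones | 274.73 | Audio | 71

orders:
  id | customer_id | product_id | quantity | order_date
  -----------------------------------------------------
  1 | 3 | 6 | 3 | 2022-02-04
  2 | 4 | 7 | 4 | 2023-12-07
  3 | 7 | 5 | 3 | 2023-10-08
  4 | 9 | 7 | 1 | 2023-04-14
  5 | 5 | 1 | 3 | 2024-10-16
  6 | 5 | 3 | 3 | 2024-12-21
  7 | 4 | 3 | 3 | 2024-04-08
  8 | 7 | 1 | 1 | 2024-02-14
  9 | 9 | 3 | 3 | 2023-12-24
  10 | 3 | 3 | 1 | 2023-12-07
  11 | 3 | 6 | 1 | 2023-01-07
SELECT name, price FROM products WHERE price >= 352.08

Execution result:
name | price
Router | 418.73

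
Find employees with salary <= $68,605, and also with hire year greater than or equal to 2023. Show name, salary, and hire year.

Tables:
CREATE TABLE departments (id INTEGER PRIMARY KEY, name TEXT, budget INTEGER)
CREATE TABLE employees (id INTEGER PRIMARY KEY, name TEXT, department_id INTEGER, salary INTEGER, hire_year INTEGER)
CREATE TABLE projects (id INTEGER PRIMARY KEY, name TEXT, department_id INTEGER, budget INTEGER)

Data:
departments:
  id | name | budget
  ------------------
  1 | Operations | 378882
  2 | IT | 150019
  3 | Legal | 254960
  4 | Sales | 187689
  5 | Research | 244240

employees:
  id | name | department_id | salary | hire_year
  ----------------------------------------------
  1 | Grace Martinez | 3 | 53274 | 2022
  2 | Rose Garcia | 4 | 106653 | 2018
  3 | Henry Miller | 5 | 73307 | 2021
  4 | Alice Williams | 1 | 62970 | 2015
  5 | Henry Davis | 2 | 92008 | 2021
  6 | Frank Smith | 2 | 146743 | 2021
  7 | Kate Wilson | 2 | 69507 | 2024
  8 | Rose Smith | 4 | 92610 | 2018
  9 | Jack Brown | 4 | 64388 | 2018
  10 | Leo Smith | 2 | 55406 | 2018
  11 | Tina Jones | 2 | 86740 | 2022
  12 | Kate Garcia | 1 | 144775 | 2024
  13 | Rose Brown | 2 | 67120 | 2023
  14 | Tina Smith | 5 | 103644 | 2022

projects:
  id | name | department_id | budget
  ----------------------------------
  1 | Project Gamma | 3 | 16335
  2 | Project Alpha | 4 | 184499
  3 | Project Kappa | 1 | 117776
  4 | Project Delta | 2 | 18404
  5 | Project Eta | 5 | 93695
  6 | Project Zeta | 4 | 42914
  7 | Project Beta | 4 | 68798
SELECT name, salary, hire_year FROM employees WHERE salary <= 68605 AND hire_year >= 2023

Execution result:
name | salary | hire_year
Rose Brown | 67120 | 2023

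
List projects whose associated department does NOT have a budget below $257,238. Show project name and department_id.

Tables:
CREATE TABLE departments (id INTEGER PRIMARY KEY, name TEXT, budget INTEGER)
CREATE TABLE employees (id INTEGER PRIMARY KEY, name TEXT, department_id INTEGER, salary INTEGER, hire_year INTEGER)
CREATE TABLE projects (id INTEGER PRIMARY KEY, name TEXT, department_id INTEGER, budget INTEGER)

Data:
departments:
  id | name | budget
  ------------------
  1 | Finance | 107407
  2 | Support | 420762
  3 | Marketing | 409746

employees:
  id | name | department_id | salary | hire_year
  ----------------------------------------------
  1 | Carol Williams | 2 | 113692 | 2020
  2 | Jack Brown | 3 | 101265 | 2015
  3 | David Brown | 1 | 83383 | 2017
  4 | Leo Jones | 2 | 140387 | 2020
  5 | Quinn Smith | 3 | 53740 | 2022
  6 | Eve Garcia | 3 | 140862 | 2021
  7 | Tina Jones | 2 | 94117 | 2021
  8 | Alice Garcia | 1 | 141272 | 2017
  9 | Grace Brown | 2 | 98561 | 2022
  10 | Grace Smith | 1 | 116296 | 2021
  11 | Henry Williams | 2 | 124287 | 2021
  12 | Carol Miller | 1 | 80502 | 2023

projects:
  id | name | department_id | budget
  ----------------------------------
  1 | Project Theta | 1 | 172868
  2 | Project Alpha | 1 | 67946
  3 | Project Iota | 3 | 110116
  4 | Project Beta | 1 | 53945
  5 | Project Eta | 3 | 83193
SELECT name, department_id FROM projects WHERE department_id NOT IN (SELECT id FROM departments WHERE budget < 257238)

Execution result:
name | department_id
Project Iota | 3
Project Eta | 3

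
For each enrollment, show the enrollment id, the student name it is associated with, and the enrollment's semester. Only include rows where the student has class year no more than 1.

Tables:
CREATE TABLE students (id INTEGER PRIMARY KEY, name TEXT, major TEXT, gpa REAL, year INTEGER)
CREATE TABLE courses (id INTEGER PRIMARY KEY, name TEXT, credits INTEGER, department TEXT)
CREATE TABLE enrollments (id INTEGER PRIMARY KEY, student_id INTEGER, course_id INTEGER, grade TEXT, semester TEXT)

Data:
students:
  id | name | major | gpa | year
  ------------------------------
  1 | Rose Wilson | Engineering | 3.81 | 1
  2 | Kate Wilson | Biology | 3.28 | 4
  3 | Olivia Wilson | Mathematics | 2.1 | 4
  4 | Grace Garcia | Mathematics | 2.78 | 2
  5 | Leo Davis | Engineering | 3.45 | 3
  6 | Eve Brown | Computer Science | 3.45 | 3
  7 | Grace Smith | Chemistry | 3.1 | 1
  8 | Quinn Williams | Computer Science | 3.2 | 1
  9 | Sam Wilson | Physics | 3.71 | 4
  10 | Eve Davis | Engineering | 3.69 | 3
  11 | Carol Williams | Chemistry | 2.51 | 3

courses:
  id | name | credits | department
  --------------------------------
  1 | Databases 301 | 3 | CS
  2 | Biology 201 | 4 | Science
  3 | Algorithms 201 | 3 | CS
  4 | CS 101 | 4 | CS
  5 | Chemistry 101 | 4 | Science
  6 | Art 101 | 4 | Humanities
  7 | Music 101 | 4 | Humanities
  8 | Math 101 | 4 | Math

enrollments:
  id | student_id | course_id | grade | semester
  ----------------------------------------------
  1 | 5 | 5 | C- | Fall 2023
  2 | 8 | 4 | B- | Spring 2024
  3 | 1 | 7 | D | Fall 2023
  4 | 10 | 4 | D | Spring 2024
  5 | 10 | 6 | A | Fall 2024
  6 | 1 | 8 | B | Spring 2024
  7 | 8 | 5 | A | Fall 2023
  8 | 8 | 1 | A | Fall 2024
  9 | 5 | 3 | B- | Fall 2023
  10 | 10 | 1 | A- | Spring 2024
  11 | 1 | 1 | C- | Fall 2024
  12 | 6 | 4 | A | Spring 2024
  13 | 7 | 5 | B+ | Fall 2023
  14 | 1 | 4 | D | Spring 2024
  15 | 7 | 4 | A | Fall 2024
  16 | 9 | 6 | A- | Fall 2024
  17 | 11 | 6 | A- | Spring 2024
SELECT c.id, p.name AS student, c.semester FROM enrollments c JOIN students p ON c.student_id = p.id WHERE p.year <= 1

Execution result:
id | student | semester
2 | Quinn Williams | Spring 2024
3 | Rose Wilson | Fall 2023
6 | Rose Wilson | Spring 2024
7 | Quinn Williams | Fall 2023
8 | Quinn Williams | Fall 2024
11 | Rose Wilson | Fall 2024
13 | Grace Smith | Fall 2023
14 | Rose Wilson | Spring 2024
15 | Grace Smith | Fall 2024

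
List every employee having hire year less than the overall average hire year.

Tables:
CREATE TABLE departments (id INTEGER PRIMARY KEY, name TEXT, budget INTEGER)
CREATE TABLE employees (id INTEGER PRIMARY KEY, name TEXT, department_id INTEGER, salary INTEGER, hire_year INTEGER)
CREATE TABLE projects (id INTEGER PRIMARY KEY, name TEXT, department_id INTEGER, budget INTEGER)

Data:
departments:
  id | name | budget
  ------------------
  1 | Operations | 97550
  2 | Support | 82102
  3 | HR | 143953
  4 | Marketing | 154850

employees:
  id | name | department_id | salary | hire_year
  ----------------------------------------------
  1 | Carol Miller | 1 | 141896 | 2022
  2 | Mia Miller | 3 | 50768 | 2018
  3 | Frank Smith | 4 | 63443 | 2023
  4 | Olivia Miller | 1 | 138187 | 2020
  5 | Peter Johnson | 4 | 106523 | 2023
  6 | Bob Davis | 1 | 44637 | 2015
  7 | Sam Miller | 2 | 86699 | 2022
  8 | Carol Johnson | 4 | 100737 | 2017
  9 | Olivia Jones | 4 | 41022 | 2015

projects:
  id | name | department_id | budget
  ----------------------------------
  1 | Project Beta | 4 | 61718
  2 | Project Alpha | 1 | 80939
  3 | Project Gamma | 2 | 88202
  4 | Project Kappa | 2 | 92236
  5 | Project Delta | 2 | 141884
SELECT name, hire_year FROM employees WHERE hire_year < (SELECT AVG(hire_year) FROM employees)

Execution result:
name | hire_year
Mia Miller | 2018
Bob Davis | 2015
Carol Johnson | 2017
Olivia Jones | 2015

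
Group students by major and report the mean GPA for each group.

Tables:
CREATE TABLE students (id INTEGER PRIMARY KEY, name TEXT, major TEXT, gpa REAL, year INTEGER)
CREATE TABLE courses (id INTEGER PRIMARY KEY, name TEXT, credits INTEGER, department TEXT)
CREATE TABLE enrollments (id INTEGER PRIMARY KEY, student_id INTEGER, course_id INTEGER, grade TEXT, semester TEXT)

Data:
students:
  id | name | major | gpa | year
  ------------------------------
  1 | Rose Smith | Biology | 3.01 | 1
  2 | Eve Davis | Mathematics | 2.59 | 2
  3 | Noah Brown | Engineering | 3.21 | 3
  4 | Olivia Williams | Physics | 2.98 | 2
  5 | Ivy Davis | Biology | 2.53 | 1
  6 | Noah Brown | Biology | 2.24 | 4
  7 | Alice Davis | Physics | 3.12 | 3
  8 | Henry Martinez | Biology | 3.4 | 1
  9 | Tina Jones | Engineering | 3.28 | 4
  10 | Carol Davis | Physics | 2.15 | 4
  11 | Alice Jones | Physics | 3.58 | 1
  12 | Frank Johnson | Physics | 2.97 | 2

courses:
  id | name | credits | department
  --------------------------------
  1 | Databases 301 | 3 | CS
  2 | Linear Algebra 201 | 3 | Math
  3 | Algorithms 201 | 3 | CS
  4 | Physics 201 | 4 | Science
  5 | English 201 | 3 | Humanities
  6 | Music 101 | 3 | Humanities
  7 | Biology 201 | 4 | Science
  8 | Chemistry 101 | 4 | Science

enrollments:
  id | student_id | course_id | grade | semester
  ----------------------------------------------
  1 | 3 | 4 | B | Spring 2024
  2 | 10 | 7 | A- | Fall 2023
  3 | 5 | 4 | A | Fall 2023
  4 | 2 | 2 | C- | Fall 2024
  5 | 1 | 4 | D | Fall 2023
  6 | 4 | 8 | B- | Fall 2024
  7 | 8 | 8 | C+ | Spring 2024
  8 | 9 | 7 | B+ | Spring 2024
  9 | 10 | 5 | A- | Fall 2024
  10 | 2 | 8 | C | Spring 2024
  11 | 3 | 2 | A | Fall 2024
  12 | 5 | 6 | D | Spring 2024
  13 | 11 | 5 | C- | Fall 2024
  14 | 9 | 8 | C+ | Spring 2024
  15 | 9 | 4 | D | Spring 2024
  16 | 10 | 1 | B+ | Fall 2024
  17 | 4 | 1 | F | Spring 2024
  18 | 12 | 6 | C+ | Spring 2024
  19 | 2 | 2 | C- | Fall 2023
SELECT major, AVG(gpa) AS avg_gpa FROM students GROUP BY major

Execution result:
major | avg_gpa
Biology | 2.80
Engineering | 3.25
Mathematics | 2.59
Physics | 2.96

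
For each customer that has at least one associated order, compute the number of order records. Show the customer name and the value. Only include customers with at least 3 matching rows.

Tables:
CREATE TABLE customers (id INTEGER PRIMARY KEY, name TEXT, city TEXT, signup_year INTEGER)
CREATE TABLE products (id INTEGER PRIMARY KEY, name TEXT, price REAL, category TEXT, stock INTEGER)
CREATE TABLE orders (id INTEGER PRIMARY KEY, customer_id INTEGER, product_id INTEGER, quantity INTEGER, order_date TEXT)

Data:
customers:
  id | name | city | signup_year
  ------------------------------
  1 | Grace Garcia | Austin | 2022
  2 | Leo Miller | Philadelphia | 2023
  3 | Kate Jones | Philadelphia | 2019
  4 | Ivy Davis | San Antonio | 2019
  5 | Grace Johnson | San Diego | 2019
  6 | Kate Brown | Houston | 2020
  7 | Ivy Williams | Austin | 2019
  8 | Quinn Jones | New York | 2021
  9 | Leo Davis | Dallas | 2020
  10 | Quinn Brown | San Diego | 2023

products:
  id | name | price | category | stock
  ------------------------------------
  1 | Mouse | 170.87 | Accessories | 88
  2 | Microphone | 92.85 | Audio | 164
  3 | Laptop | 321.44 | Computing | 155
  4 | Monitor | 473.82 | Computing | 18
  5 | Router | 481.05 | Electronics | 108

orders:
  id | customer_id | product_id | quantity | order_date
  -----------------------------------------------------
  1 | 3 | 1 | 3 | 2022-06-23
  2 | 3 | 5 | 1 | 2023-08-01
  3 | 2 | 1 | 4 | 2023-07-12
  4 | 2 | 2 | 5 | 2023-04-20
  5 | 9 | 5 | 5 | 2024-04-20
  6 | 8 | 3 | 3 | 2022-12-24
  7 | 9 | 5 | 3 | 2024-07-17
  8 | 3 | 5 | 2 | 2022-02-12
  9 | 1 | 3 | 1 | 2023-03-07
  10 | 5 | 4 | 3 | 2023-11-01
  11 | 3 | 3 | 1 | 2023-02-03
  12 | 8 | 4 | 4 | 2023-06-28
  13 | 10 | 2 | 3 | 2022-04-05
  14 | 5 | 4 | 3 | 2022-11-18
SELECT p.name, COUNT(*) AS n FROM orders c JOIN customers p ON c.customer_id = p.id GROUP BY p.id, p.name HAVING COUNT(*) >= 3

Execution result:
name | n
Kate Jones | 4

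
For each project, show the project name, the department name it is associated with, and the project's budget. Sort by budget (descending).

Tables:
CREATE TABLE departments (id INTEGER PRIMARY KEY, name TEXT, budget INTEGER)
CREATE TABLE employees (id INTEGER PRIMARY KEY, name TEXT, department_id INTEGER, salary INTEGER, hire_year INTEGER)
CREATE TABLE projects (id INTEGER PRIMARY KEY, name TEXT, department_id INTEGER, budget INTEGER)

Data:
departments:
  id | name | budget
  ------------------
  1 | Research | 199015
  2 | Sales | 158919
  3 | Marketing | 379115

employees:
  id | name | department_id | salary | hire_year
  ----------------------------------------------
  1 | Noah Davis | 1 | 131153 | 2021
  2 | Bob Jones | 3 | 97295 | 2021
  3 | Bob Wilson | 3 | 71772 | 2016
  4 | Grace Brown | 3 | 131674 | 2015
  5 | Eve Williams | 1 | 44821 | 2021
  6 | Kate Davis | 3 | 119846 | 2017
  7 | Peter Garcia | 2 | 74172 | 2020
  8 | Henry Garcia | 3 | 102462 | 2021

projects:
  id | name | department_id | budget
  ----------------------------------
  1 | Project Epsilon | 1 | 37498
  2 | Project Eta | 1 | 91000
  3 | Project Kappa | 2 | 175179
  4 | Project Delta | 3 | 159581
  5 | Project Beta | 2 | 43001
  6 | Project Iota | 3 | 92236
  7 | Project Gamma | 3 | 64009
SELECT c.name, p.name AS department, c.budget FROM projects c JOIN departments p ON c.department_id = p.id ORDER BY c.budget DESC

Execution result:
name | department | budget
Project Kappa | Sales | 175179
Project Delta | Marketing | 159581
Project Iota | Marketing | 92236
Project Eta | Research | 91000
Project Gamma | Marketing | 64009
Project Beta | Sales | 43001
Project Epsilon | Research | 37498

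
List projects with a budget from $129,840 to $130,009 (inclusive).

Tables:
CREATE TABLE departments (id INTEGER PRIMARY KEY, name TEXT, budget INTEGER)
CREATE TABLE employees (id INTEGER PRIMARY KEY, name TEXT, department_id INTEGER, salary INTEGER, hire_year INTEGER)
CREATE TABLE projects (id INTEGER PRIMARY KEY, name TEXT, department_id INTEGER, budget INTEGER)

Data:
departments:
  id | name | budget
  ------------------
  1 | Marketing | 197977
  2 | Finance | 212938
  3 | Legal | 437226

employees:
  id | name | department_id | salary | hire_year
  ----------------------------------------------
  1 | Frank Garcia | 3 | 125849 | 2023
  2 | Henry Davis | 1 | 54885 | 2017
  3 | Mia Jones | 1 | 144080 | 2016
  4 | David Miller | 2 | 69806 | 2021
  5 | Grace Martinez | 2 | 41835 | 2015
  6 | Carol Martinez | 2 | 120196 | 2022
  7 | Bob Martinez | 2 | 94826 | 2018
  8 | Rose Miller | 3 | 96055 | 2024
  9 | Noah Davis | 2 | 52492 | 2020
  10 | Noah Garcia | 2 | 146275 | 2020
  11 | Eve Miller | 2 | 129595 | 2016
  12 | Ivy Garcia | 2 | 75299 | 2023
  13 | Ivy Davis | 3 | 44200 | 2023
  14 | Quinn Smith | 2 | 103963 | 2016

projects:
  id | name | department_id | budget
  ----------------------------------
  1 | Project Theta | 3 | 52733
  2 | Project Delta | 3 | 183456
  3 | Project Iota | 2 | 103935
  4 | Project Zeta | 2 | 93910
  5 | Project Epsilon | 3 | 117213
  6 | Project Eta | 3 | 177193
SELECT name, budget FROM projects WHERE budget BETWEEN 129840 AND 130009

Execution result:
(no rows)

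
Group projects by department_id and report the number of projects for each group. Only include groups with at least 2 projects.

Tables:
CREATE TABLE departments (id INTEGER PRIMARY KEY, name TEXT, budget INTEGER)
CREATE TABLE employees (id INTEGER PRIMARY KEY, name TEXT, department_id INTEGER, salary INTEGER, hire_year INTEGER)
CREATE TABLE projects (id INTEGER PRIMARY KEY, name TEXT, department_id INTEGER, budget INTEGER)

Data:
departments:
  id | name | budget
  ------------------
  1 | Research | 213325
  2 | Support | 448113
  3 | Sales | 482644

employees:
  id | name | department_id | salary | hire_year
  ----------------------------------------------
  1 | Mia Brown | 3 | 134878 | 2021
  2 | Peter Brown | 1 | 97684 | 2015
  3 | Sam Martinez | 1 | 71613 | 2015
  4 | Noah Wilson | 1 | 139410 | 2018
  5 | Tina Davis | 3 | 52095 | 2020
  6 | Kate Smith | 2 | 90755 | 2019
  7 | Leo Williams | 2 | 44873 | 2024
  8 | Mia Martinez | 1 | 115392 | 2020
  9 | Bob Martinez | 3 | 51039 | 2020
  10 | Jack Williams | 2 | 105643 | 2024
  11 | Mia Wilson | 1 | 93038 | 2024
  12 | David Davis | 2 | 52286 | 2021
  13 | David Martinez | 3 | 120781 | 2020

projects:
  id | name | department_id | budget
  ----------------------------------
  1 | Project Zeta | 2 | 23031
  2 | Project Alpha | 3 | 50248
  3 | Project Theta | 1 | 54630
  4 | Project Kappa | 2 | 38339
SELECT department_id, COUNT(*) AS n FROM projects GROUP BY department_id HAVING COUNT(*) >= 2

Execution result:
department_id | n
2 | 2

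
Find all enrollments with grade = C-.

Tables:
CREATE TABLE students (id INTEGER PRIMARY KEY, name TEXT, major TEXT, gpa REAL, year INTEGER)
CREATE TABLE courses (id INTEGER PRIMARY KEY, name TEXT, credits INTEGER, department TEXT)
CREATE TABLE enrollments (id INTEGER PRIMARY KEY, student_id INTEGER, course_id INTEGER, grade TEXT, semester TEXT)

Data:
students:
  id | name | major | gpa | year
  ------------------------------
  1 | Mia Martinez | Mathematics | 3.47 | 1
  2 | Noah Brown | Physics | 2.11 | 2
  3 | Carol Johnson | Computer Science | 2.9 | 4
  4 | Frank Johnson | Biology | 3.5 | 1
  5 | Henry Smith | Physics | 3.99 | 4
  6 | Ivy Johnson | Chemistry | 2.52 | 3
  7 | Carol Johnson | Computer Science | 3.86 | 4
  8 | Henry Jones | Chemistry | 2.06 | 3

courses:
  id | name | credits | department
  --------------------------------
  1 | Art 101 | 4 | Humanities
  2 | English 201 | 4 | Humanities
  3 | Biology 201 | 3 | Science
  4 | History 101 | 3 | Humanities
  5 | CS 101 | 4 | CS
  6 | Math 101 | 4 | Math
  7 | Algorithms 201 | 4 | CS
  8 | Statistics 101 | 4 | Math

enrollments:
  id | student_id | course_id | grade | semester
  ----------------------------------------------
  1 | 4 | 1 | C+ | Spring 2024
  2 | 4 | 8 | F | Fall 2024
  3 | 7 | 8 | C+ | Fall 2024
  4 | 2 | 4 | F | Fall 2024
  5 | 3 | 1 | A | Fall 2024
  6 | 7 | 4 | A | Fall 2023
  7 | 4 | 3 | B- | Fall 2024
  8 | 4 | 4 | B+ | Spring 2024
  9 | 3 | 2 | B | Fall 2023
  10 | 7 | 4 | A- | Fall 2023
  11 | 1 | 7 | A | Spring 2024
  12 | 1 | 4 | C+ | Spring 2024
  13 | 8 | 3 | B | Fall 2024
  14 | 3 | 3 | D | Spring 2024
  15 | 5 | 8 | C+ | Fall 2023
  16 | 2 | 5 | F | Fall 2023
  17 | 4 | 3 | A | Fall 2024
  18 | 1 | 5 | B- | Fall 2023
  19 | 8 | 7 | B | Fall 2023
SELECT id, grade FROM enrollments WHERE grade = 'C-'

Execution result:
(no rows)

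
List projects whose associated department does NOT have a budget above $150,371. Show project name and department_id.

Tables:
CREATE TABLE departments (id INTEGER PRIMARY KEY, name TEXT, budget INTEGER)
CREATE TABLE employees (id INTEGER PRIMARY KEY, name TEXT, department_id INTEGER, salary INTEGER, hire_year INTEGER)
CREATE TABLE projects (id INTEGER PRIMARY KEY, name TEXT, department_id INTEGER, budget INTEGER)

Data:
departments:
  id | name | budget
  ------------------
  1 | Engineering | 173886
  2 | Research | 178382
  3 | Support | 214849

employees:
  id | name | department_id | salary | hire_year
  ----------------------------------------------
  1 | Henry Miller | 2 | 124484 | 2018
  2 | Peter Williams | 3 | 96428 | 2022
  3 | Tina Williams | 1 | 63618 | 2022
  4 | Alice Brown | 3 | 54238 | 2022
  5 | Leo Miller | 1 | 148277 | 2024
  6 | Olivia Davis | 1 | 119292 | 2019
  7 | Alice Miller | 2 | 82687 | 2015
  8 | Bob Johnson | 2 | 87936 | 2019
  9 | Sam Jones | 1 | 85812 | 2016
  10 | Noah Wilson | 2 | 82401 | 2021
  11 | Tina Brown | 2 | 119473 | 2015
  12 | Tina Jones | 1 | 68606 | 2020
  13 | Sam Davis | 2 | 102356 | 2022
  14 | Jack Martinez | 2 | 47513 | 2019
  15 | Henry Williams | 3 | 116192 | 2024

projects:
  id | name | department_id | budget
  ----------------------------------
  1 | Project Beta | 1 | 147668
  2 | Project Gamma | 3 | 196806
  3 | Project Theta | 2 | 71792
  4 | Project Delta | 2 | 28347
SELECT name, department_id FROM projects WHERE department_id NOT IN (SELECT id FROM departments WHERE budget > 150371)

Execution result:
(no rows)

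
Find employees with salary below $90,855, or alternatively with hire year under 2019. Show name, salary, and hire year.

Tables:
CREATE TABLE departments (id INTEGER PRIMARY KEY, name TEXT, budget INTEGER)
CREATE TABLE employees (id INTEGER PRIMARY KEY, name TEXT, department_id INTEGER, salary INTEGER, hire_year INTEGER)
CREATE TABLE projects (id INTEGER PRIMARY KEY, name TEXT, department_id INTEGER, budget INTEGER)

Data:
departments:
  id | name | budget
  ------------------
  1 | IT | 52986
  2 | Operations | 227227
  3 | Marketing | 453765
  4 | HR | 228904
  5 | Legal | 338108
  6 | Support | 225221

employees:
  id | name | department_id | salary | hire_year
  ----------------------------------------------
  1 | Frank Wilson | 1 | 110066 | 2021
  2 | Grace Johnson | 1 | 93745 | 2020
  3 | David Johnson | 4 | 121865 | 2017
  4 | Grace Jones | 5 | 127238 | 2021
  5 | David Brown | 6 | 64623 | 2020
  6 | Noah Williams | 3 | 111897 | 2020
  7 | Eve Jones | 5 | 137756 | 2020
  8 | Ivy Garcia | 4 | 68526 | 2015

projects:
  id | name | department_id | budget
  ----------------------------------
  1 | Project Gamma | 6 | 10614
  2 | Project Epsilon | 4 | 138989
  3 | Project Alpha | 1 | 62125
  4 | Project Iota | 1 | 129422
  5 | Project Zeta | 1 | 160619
SELECT name, salary, hire_year FROM employees WHERE salary < 90855 OR hire_year < 2019

Execution result:
name | salary | hire_year
David Johnson | 121865 | 2017
David Brown | 64623 | 2020
Ivy Garcia | 68526 | 2015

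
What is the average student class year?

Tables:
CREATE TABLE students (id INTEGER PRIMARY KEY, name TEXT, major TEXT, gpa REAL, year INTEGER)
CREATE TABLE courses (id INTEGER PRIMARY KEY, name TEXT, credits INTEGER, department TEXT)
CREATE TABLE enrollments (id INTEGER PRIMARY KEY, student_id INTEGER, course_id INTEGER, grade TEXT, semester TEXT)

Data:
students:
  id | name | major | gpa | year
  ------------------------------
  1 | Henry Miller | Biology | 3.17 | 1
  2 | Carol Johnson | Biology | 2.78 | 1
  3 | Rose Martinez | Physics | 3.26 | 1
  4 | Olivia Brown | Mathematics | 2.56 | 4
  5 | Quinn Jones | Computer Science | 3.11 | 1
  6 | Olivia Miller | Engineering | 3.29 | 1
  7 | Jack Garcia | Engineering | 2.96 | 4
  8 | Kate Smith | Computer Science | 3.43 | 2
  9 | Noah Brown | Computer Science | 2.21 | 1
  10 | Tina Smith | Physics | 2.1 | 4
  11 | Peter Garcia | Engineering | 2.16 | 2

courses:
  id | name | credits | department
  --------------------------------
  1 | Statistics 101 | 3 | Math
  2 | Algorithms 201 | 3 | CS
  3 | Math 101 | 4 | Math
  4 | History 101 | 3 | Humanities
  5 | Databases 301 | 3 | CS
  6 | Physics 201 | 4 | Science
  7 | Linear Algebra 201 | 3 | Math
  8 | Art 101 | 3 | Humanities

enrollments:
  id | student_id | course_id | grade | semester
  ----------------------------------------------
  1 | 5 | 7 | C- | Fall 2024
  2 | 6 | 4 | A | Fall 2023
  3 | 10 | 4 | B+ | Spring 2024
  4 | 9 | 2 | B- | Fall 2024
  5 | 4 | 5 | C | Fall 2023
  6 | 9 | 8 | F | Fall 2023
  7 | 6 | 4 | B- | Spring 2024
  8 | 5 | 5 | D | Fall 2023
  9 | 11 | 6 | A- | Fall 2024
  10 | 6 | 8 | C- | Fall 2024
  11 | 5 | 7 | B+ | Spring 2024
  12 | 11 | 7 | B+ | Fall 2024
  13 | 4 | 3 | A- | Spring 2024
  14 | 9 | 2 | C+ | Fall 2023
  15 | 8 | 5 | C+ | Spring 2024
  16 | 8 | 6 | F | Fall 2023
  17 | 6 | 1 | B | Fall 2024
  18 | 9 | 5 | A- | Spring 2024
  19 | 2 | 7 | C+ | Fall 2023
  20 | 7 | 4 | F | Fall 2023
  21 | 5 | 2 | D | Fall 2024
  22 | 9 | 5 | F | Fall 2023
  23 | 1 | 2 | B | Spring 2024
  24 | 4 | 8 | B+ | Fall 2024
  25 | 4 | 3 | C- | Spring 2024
SELECT AVG(year) FROM students

Execution result:
2.00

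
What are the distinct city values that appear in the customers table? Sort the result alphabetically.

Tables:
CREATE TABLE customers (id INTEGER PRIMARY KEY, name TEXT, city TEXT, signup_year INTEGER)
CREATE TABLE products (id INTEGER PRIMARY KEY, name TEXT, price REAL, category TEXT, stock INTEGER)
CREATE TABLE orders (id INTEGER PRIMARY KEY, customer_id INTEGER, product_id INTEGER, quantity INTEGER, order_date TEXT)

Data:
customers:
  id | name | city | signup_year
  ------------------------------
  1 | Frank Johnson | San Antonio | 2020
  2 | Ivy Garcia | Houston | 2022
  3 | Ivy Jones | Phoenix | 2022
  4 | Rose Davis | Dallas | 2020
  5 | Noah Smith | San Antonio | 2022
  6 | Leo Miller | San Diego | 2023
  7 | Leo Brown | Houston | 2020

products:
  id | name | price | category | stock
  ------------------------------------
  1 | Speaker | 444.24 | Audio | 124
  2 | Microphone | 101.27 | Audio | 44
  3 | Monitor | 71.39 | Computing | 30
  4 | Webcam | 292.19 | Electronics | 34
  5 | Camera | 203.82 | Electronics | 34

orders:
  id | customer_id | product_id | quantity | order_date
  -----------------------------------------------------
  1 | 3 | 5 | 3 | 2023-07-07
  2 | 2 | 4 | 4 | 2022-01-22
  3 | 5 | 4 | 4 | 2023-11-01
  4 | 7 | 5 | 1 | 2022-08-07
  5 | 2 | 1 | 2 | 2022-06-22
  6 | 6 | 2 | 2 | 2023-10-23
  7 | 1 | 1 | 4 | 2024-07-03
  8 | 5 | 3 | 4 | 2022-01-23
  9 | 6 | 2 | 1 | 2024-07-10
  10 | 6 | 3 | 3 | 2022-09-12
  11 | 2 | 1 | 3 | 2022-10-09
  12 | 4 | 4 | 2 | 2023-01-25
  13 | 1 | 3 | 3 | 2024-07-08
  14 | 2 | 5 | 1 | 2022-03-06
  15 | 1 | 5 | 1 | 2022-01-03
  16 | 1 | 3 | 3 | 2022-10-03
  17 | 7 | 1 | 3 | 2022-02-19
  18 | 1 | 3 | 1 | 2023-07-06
SELECT DISTINCT city FROM customers ORDER BY city

Execution result:
city
Dallas
Houston
Phoenix
San Antonio
San Diego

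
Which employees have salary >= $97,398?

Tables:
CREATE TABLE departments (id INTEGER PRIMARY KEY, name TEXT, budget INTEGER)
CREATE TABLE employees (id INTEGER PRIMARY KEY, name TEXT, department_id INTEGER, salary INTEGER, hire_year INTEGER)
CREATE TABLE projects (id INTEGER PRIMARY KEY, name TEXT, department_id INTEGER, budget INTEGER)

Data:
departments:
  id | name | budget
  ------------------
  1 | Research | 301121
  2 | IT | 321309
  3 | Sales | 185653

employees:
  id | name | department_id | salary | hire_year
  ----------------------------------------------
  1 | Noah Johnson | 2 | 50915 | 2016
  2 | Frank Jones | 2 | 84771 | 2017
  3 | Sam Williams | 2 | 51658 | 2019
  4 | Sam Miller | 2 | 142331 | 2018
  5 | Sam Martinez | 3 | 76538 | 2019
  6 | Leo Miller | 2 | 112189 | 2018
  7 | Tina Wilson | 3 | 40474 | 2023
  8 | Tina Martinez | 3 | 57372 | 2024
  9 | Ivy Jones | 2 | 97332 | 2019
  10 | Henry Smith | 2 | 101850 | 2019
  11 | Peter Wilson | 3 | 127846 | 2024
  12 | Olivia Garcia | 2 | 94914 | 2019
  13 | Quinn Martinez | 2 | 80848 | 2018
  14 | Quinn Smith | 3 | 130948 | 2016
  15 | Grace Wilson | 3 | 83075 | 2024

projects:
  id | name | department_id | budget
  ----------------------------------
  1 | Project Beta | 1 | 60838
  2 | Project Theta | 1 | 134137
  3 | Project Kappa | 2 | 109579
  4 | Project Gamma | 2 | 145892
SELECT name, salary FROM employees WHERE salary >= 97398

Execution result:
name | salary
Sam Miller | 142331
Leo Miller | 112189
Henry Smith | 101850
Peter Wilson | 127846
Quinn Smith | 130948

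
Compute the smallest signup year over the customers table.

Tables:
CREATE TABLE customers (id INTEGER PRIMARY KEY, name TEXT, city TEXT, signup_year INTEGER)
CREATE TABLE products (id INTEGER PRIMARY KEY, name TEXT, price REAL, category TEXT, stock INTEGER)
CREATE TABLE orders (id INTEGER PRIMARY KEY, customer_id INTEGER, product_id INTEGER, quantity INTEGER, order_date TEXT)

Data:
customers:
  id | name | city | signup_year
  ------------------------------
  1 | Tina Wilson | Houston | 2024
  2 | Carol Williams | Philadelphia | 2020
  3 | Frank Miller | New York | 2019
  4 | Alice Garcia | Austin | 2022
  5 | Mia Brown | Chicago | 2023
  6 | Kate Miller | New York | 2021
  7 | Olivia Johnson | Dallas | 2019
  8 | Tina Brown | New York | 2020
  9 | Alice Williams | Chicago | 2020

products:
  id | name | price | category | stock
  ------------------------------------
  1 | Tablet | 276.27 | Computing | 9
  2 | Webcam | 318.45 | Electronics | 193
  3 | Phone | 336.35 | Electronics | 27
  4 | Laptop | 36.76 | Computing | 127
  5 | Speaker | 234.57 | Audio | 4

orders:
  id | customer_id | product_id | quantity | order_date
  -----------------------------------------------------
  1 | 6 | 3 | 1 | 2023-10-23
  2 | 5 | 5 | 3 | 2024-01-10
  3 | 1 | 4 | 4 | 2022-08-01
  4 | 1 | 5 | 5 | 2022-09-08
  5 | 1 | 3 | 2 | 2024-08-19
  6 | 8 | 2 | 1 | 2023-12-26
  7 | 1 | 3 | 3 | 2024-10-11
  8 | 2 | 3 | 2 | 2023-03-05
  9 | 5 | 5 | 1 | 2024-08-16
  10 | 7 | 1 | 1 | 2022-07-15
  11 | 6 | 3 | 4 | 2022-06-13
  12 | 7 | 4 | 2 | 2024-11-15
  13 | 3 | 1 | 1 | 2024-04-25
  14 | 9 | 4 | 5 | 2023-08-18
SELECT MIN(signup_year) FROM customers

Execution result:
2019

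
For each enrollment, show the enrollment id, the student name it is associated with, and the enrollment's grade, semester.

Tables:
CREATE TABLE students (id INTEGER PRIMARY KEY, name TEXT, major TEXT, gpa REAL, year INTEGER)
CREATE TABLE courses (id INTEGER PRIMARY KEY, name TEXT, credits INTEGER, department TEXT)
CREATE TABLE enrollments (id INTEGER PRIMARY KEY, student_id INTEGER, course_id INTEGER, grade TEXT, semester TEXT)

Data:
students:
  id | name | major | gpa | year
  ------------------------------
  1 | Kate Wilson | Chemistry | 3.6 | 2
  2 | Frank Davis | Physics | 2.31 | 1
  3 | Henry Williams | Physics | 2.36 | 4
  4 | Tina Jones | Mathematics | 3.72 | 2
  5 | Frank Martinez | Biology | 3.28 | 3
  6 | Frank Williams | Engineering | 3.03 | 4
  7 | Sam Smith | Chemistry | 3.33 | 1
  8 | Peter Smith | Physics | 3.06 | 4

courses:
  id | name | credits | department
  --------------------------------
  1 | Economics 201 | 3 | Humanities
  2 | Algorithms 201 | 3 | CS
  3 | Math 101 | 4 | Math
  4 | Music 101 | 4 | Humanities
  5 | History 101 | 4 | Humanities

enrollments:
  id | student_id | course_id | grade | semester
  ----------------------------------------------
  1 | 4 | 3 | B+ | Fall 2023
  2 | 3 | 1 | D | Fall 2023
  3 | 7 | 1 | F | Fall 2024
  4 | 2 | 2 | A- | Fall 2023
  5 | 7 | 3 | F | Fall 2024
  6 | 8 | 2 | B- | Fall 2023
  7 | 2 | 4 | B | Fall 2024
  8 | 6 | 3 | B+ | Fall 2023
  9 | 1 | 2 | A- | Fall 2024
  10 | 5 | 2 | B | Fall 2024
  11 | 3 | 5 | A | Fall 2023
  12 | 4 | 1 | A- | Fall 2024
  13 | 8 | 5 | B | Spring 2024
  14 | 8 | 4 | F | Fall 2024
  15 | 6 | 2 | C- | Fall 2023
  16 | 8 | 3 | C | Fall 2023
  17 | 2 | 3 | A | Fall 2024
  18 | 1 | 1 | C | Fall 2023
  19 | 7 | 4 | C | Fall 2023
SELECT c.id, p.name AS student, c.grade, c.semester FROM enrollments c JOIN students p ON c.student_id = p.id

Execution result:
id | student | grade | semester
1 | Tina Jones | B+ | Fall 2023
2 | Henry Williams | D | Fall 2023
3 | Sam Smith | F | Fall 2024
4 | Frank Davis | A- | Fall 2023
5 | Sam Smith | F | Fall 2024
6 | Peter Smith | B- | Fall 2023
7 | Frank Davis | B | Fall 2024
8 | Frank Williams | B+ | Fall 2023
9 | Kate Wilson | A- | Fall 2024
10 | Frank Martinez | B | Fall 2024
11 | Henry Williams | A | Fall 2023
12 | Tina Jones | A- | Fall 2024
13 | Peter Smith | B | Spring 2024
14 | Peter Smith | F | Fall 2024
15 | Frank Williams | C- | Fall 2023
16 | Peter Smith | C | Fall 2023
17 | Frank Davis | A | Fall 2024
18 | Kate Wilson | C | Fall 2023
19 | Sam Smith | C | Fall 2023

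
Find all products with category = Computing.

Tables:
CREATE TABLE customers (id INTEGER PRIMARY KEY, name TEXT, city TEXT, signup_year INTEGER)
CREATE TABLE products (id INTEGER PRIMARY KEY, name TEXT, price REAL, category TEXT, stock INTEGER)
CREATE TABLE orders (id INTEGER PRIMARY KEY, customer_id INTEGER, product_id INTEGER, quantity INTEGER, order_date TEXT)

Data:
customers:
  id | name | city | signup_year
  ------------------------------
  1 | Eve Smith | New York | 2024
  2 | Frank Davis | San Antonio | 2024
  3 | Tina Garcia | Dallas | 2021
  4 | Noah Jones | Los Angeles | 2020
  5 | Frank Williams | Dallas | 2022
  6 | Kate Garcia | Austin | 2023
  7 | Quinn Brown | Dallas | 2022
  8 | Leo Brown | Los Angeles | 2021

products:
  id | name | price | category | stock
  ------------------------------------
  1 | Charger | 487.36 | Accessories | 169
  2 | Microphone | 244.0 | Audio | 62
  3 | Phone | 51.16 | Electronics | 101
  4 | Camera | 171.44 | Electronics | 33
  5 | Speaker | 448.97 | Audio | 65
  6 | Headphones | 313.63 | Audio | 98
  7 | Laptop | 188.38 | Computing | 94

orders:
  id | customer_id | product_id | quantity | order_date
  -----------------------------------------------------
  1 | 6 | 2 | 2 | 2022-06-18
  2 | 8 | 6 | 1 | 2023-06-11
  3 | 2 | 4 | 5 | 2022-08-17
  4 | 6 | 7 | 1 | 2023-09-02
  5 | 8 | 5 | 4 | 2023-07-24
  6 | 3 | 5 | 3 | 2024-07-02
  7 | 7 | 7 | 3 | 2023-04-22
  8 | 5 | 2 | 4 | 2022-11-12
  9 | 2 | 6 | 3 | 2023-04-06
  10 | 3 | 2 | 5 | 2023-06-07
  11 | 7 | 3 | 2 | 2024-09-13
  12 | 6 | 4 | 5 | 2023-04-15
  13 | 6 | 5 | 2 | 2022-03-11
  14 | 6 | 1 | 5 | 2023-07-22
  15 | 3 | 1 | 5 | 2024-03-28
SELECT name, category FROM products WHERE category = 'Computing'

Execution result:
name | category
Laptop | Computing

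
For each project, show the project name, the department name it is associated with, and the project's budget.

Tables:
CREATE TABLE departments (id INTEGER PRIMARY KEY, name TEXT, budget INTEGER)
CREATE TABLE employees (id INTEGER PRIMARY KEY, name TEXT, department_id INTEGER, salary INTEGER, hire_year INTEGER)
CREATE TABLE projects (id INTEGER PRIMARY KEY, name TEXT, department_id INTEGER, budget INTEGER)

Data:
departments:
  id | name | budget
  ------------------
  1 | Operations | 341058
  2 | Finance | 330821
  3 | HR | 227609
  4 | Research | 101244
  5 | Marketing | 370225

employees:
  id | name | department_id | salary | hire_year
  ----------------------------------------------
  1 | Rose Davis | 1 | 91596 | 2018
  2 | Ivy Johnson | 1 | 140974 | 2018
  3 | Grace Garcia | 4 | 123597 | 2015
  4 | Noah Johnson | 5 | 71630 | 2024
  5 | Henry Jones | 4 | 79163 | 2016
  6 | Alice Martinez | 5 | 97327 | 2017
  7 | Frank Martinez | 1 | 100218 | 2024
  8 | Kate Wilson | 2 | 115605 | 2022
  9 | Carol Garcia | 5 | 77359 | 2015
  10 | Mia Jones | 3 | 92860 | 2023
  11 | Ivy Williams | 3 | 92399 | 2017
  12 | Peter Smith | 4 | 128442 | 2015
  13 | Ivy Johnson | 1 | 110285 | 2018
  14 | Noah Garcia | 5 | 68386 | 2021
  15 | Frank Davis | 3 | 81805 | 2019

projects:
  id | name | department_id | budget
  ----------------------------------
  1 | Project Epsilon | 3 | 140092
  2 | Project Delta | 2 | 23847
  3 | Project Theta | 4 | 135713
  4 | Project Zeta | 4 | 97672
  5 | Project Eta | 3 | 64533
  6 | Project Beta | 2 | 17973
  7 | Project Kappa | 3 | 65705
SELECT c.name, p.name AS department, c.budget FROM projects c JOIN departments p ON c.department_id = p.id

Execution result:
name | department | budget
Project Epsilon | HR | 140092
Project Delta | Finance | 23847
Project Theta | Research | 135713
Project Zeta | Research | 97672
Project Eta | HR | 64533
Project Beta | Finance | 17973
Project Kappa | HR | 65705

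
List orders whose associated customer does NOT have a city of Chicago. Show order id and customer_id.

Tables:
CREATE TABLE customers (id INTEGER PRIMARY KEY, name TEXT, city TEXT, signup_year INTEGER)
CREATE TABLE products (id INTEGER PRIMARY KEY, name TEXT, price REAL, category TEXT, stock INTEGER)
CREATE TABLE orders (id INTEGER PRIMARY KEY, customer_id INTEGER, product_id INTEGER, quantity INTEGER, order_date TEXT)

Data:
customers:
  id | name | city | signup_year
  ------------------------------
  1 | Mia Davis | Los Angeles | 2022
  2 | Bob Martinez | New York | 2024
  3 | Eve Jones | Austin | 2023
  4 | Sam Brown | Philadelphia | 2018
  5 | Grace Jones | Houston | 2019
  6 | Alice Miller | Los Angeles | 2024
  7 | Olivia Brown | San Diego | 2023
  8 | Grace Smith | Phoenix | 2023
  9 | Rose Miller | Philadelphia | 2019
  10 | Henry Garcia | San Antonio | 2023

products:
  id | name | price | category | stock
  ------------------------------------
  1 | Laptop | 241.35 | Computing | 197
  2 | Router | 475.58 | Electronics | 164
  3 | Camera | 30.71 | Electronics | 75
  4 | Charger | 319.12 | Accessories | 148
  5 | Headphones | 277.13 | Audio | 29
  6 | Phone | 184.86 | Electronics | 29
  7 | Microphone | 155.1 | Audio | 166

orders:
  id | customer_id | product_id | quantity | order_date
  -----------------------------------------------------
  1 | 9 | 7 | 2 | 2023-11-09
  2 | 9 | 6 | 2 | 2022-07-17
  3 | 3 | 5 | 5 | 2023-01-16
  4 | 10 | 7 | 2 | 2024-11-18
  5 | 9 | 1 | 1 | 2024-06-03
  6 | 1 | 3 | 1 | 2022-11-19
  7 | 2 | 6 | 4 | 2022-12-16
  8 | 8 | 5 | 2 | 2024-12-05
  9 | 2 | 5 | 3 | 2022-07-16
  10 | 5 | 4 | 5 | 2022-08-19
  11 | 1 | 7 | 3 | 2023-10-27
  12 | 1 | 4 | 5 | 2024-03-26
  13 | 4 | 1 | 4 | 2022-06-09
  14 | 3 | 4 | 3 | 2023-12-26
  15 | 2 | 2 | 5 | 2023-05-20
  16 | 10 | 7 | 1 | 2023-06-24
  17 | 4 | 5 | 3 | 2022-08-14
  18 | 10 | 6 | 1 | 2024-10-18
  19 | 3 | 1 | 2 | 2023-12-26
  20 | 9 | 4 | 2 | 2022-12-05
SELECT id, customer_id FROM orders WHERE customer_id NOT IN (SELECT id FROM customers WHERE city = 'Chicago')

Execution result:
id | customer_id
1 | 9
2 | 9
3 | 3
4 | 10
5 | 9
6 | 1
7 | 2
8 | 8
9 | 2
10 | 5
11 | 1
12 | 1
13 | 4
14 | 3
15 | 2
16 | 10
17 | 4
18 | 10
19 | 3
20 | 9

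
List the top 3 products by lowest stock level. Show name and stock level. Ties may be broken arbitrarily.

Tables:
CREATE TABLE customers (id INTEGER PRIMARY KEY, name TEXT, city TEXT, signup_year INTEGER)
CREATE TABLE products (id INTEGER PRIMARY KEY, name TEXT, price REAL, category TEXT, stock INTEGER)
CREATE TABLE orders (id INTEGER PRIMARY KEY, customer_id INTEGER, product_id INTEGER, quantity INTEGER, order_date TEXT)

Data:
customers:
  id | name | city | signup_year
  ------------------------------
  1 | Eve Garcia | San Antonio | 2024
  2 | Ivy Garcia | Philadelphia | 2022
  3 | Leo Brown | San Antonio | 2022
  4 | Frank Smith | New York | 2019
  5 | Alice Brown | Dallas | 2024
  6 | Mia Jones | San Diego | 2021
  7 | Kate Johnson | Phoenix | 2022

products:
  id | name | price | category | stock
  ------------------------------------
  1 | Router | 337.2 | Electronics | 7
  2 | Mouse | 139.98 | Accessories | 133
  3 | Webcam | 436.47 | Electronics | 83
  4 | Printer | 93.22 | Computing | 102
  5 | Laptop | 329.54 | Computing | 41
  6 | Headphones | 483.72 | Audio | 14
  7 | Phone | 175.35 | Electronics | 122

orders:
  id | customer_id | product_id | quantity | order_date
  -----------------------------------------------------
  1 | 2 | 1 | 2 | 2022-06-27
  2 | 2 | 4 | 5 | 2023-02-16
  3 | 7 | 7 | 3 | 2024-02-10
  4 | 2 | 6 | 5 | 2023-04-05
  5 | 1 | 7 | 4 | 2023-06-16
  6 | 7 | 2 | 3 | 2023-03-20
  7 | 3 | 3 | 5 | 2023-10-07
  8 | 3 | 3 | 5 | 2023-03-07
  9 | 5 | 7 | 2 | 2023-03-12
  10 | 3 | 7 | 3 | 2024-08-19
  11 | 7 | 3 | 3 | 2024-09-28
SELECT name, stock FROM products ORDER BY stock ASC LIMIT 3

Execution result:
name | stock
Router | 7
Headphones | 14
Laptop | 41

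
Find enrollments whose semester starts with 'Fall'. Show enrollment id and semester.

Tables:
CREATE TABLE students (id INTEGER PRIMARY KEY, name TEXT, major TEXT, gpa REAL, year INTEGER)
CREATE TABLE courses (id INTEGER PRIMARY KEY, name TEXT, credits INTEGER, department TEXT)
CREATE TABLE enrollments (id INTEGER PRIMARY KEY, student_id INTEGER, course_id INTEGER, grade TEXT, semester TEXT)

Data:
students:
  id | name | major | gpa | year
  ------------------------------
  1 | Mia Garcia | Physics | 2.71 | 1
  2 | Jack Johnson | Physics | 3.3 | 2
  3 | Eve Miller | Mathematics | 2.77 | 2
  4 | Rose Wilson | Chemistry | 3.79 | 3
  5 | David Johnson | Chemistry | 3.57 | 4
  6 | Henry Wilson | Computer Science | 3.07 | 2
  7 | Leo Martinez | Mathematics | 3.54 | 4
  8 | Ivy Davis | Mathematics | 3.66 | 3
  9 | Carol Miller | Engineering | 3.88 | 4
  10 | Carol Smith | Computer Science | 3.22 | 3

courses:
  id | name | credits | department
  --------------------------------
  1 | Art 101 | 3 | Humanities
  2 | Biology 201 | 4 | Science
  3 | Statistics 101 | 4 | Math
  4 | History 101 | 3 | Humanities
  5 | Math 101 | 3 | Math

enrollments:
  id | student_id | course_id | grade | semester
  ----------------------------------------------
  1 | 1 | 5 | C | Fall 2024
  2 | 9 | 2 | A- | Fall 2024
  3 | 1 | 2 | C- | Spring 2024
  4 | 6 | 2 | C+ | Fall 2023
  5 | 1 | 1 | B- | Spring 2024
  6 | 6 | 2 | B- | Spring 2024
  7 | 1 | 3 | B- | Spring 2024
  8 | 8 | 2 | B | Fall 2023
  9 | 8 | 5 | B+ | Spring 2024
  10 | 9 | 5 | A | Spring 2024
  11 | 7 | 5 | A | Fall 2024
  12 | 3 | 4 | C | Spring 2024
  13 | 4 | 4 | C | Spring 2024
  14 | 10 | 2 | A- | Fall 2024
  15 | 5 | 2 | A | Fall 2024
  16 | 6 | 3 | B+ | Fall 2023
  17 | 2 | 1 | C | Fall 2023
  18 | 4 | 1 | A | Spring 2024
SELECT id, semester FROM enrollments WHERE semester LIKE 'Fall%'

Execution result:
id | semester
1 | Fall 2024
2 | Fall 2024
4 | Fall 2023
8 | Fall 2023
11 | Fall 2024
14 | Fall 2024
15 | Fall 2024
16 | Fall 2023
17 | Fall 2023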